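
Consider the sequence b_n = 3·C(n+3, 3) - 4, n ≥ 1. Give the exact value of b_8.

C(11, 3) = 165, so b_8 = 491.

491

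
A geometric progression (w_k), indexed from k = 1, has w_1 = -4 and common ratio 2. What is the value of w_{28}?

-536870912

w_k = (-4)·2^(k-1).
w_{28} = (-4)·2^27 = -536870912.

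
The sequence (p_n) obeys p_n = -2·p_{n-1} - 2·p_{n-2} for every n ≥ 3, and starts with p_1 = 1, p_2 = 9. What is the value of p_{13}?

-64

Iterate the recurrence:
p_3 = -20; p_4 = 22; p_5 = -4; …; p_{10} = 144; p_{11} = -320; p_{12} = 352; p_{13} = -64.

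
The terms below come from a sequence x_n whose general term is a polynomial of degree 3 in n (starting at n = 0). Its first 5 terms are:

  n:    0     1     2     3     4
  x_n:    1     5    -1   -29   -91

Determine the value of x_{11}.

1st diffs: 4, -6, -28, -62.
2nd diffs: -10, -22, -34.
3rd diffs: -12, -12 (constant).
Newton forward-difference form: x_n = 1 + 4·C(n,1) + (-10)·C(n,2) + (-12)·C(n,3).
At n = 11: n = 11, so x_{11} = 1 + 44 - 550 - 1980 = -2485.

-2485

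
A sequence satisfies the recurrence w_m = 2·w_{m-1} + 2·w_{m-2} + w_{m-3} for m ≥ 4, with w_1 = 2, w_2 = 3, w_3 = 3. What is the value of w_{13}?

Iterate the recurrence:
w_4 = 14;  w_5 = 37;  w_6 = 105;  w_7 = 298;  w_8 = 843;  w_9 = 2387;  w_{10} = 6758;  w_{11} = 19133;  w_{12} = 54169;  w_{13} = 153362.

153362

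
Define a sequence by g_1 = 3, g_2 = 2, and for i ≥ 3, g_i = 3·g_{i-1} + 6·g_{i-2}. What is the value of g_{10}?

621756

Iterate the recurrence:
g_3 = 24, g_4 = 84, g_5 = 396, g_6 = 1692, g_7 = 7452, g_8 = 32508, g_9 = 142236, g_{10} = 621756.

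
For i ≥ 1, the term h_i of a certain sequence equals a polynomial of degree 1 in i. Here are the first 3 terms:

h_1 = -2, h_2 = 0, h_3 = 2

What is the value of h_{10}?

1st diffs: 2, 2 (constant).
So h_i = 2i - 4.
Evaluating at i = 10 gives h_{10} = 16.

16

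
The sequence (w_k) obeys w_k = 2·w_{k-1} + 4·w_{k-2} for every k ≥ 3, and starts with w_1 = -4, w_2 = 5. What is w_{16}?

557056

Iterate the recurrence:
w_3 = -6; w_4 = 8; w_5 = -8; …; w_{13} = 16384; w_{14} = 53248; w_{15} = 172032; w_{16} = 557056.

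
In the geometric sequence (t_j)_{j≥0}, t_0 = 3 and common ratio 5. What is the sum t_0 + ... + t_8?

1464843

t_j = 3·5^(j-0).
S = 3·(5^9 - 1)/(5 - 1) = 3·(1953125 - 1)/(4) = 1464843.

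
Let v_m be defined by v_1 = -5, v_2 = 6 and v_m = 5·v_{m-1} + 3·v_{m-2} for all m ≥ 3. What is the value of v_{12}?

Iterate the recurrence:
v_3 = 15  v_4 = 93  v_5 = 510  v_6 = 2829  v_7 = 15675  v_8 = 86862  v_9 = 481335  v_{10} = 2667261  v_{11} = 14780310  v_{12} = 81903333.

81903333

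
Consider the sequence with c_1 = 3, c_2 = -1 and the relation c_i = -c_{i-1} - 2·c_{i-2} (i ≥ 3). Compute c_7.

11

c_3 = -5  c_4 = 7  c_5 = 3  c_6 = -17  c_7 = 11.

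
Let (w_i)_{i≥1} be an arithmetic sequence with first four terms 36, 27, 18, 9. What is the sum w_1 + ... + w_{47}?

-8037

Common difference d = -9.
w_i = 36 + (i - 1)·(-9).
w_{47} = -378; S = 47·(36 + (-378))/2 = -8037.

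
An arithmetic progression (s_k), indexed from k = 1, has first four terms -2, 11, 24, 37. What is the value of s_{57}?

Common difference d = 13.
s_k = -2 + (k - 1)·13.
s_{57} = -2 + 56·13 = 726.

726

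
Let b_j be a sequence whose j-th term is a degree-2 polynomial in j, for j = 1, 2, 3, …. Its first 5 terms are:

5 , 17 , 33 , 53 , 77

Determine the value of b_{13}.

413

1st diffs: 12, 16, 20, 24.
2nd diffs: 4, 4, 4 (constant).
Newton forward-difference form: b_j = 5 + 12·C(j-1,1) + 4·C(j-1,2).
At j = 13: j-1 = 12, so b_{13} = 5 + 144 + 264 = 413.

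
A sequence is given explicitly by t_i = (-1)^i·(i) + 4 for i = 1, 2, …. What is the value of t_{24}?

28

(-1)^24 = 1; i at i=24 is 24; so t_{24} = 28.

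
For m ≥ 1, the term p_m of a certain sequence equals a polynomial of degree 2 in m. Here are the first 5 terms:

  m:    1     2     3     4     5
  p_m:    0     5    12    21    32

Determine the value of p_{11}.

1st diffs: 5, 7, 9, 11.
2nd diffs: 2, 2, 2 (constant).
Newton forward-difference form: p_m = 5·C(m-1,1) + 2·C(m-1,2).
At m = 11: m-1 = 10, so p_{11} = 50 + 90 = 140.

140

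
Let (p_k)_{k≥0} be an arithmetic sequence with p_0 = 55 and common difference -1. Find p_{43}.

12

p_k = 55 + (k - 0)·(-1).
p_{43} = 55 + 43·(-1) = 12.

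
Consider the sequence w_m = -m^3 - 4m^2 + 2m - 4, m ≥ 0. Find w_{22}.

-12544

w_{22} = -1·22^3 - 4·22^2 + 2·22 - 4 = -12544.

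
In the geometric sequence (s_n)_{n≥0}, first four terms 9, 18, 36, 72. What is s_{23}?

75497472

Common ratio r = 2.
s_n = 9·2^(n-0).
s_{23} = 9·2^23 = 75497472.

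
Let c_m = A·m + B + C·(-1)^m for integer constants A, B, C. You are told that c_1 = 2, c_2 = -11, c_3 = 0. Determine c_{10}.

-19

The three given values yield: A + B - C = 2; 2A + B + C = -11; 3A + B - C = 0.
Subtracting the first from the second: A + 2C = -13.
Subtracting the second from the third: A - 2C = 11.
Solving: C = -6, A = -1, then B = -3.
Hence c_{10} = -1·10 + (-3) + (-6)·1 = -19.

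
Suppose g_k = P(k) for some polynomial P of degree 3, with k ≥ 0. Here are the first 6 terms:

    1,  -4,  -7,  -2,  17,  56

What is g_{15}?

1st diffs: -5, -3, 5, 19, 39.
2nd diffs: 2, 8, 14, 20.
3rd diffs: 6, 6, 6 (constant).
So g_k = k^3 - 2k^2 - 4k + 1.
Evaluating at k = 15 gives g_{15} = 2866.

2866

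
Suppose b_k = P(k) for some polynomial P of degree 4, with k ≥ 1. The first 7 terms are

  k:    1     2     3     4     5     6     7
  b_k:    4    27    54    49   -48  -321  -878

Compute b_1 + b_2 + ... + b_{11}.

-20999

1st diffs: 23, 27, -5, -97, -273, -557.
2nd diffs: 4, -32, -92, -176, -284.
3rd diffs: -36, -60, -84, -108.
4th diffs: -24, -24, -24 (constant).
Newton forward-difference form: b_k = 4 + 23·C(k-1,1) + 4·C(k-1,2) + (-36)·C(k-1,3) + (-24)·C(k-1,4).
Continuing: -1851, -3396, -5693, -8946.
Summing k = 1..11 (11 terms) gives -20999.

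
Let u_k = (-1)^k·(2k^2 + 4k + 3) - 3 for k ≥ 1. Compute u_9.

(-1)^9 = -1; 2k^2 + 4k + 3 at k=9 is 201; so u_9 = -204.

-204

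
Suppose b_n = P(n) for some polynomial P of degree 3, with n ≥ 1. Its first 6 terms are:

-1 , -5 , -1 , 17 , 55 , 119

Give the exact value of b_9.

527

1st diffs: -4, 4, 18, 38, 64.
2nd diffs: 8, 14, 20, 26.
3rd diffs: 6, 6, 6 (constant).
Newton forward-difference form: b_n = -1 + (-4)·C(n-1,1) + 8·C(n-1,2) + 6·C(n-1,3).
At n = 9: n-1 = 8, so b_9 = -1 - 32 + 224 + 336 = 527.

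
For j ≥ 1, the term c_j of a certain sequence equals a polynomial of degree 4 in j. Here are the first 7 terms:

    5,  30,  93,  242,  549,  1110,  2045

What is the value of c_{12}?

18210

1st diffs: 25, 63, 149, 307, 561, 935.
2nd diffs: 38, 86, 158, 254, 374.
3rd diffs: 48, 72, 96, 120.
4th diffs: 24, 24, 24 (constant).
So c_j = j^4 - 2j^3 + 6j^2 + 6j - 6.
Evaluating at j = 12 gives c_{12} = 18210.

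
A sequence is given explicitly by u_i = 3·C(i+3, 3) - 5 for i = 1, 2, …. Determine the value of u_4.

C(7, 3) = 35, so u_4 = 100.

100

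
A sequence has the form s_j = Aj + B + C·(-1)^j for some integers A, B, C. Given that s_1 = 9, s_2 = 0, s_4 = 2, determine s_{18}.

16

Plug in j = 1, 2, 4: A + B - C = 9; 2A + B + C = 0; 4A + B + C = 2.
Subtracting the first from the second: A + 2C = -9.
Subtracting the second from the third: 2A = 2.
Solving: C = -5, A = 1, then B = 3.
Therefore s_{18} = 18 + 3 + (-5)·1 = 16.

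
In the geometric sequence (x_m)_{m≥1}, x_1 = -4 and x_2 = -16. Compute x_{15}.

Common ratio r = 4.
x_m = (-4)·4^(m-1).
x_{15} = (-4)·4^14 = -1073741824.

-1073741824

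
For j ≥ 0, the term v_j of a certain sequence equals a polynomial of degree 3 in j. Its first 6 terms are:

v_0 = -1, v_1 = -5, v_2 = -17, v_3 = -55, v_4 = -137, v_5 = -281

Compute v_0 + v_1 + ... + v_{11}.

1st diffs: -4, -12, -38, -82, -144.
2nd diffs: -8, -26, -44, -62.
3rd diffs: -18, -18, -18 (constant).
So v_j = -3j^3 + 5j^2 - 6j - 1.
Continuing: …, -505, -827, -1265, -1837, …, v_{11} = -3455.
Summing j = 0..11 (12 terms) gives -10946.

-10946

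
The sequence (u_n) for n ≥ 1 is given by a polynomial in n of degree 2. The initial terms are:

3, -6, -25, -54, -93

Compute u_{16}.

1st diffs: -9, -19, -29, -39.
2nd diffs: -10, -10, -10 (constant).
So u_n = -5n^2 + 6n + 2.
Evaluating at n = 16 gives u_{16} = -1182.

-1182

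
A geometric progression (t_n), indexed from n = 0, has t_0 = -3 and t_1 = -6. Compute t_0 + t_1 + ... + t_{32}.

Common ratio r = 2.
t_n = (-3)·2^(n-0).
S = (-3)·(2^33 - 1)/(2 - 1) = (-3)·(8589934592 - 1)/(1) = -25769803773.

-25769803773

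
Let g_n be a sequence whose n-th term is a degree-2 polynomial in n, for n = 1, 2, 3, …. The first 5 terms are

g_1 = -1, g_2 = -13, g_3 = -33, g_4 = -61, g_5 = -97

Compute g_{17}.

-1153

1st diffs: -12, -20, -28, -36.
2nd diffs: -8, -8, -8 (constant).
So g_n = -4n^2 + 3.
Evaluating at n = 17 gives g_{17} = -1153.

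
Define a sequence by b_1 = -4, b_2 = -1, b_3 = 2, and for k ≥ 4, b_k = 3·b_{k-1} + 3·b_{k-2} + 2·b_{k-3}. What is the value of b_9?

-2650

Step forward from the initial values:
b_4 = -5  b_5 = -11  b_6 = -44  b_7 = -175  b_8 = -679  b_9 = -2650.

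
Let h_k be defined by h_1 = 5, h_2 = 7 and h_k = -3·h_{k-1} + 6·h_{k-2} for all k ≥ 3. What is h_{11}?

Step forward from the initial values:
h_3 = 9  h_4 = 15  h_5 = 9  h_6 = 63  h_7 = -135  h_8 = 783  h_9 = -3159  h_{10} = 14175  h_{11} = -61479.

-61479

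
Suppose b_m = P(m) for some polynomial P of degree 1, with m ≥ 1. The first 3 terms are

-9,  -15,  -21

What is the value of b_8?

1st diffs: -6, -6 (constant).
So b_m = -6m - 3.
Evaluating at m = 8 gives b_8 = -51.

-51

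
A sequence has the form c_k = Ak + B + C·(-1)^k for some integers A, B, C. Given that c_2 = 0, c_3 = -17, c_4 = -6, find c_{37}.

-119

Plug in k = 2, 3, 4: 2A + B + C = 0; 3A + B - C = -17; 4A + B + C = -6.
Subtracting the first from the second: A - 2C = -17.
Subtracting the second from the third: A + 2C = 11.
Solving: C = 7, A = -3, then B = -1.
Therefore c_{37} = -111 + (-1) + 7·(-1) = -119.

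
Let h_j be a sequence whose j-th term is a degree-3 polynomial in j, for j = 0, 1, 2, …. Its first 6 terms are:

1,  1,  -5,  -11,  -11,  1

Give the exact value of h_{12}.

1st diffs: 0, -6, -6, 0, 12.
2nd diffs: -6, 0, 6, 12.
3rd diffs: 6, 6, 6 (constant).
Newton forward-difference form: h_j = 1 + (-6)·C(j,2) + 6·C(j,3).
At j = 12: j = 12, so h_{12} = 1 - 396 + 1320 = 925.

925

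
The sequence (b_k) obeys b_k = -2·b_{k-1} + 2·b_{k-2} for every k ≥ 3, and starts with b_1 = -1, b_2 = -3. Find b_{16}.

Step forward from the initial values:
b_3 = 4;  b_4 = -14;  b_5 = 36;  …;  b_{13} = 113216;  b_{14} = -309312;  b_{15} = 845056;  b_{16} = -2308736.

-2308736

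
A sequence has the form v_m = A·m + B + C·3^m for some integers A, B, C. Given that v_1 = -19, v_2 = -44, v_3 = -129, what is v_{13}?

-7971559

At m = 1, 2, 3: A + B + 3C = -19; 2A + B + 9C = -44; 3A + B + 27C = -129.
Subtracting the first from the second: A + 6C = -25.
Subtracting the second from the third: A + 18C = -85.
Solving: C = -5, A = 5, then B = -9.
Hence v_{13} = 5·13 + (-9) + (-5)·1594323 = -7971559.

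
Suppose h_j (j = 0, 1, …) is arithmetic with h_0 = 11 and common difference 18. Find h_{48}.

h_j = 11 + (j - 0)·18.
h_{48} = 11 + 48·18 = 875.

875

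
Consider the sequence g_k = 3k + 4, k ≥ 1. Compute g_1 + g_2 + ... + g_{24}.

Over k = 1..24: Σk = 300.
Total = (3)·300 + (4)·24 = 996.

996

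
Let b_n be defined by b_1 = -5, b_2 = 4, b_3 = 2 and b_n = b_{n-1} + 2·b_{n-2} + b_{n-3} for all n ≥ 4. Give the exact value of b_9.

256

Iterate the recurrence:
b_4 = 5; b_5 = 13; b_6 = 25; b_7 = 56; b_8 = 119; b_9 = 256.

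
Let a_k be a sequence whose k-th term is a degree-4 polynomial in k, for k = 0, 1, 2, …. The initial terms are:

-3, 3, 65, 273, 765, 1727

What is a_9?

1st diffs: 6, 62, 208, 492, 962.
2nd diffs: 56, 146, 284, 470.
3rd diffs: 90, 138, 186.
4th diffs: 48, 48 (constant).
So a_k = 2k^4 + 3k^3 + 5k^2 - 4k - 3.
Evaluating at k = 9 gives a_9 = 15675.

15675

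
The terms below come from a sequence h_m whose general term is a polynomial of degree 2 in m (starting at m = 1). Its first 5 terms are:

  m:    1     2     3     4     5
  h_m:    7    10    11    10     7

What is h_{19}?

1st diffs: 3, 1, -1, -3.
2nd diffs: -2, -2, -2 (constant).
Newton forward-difference form: h_m = 7 + 3·C(m-1,1) + (-2)·C(m-1,2).
At m = 19: m-1 = 18, so h_{19} = 7 + 54 - 306 = -245.

-245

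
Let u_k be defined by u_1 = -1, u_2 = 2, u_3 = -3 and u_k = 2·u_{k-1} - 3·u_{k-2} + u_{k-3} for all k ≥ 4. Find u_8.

u_4 = -13, u_5 = -15, u_6 = 6, u_7 = 44, u_8 = 55.

55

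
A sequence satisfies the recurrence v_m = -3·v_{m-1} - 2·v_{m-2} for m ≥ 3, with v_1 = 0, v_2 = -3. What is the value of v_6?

v_3 = 9, v_4 = -21, v_5 = 45, v_6 = -93.
(Characteristic roots are -1 and -2.)

-93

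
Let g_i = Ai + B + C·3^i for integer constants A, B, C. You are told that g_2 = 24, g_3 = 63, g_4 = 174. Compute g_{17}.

Plug in i = 2, 3, 4: 2A + B + 9C = 24; 3A + B + 27C = 63; 4A + B + 81C = 174.
Subtracting the first from the second: A + 18C = 39.
Subtracting the second from the third: A + 54C = 111.
Solving: C = 2, A = 3, then B = 0.
Hence g_{17} = 3·17 + 0 + 2·129140163 = 258280377.

258280377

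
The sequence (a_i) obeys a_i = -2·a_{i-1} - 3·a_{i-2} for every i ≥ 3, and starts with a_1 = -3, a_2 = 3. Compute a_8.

129

Iterate the recurrence:
a_3 = 3, a_4 = -15, a_5 = 21, a_6 = 3, a_7 = -69, a_8 = 129.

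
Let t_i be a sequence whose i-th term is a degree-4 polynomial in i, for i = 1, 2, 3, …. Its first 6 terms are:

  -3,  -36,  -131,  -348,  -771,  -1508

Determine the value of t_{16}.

1st diffs: -33, -95, -217, -423, -737.
2nd diffs: -62, -122, -206, -314.
3rd diffs: -60, -84, -108.
4th diffs: -24, -24 (constant).
Newton forward-difference form: t_i = -3 + (-33)·C(i-1,1) + (-62)·C(i-1,2) + (-60)·C(i-1,3) + (-24)·C(i-1,4).
At i = 16: i-1 = 15, so t_{16} = -3 - 495 - 6510 - 27300 - 32760 = -67068.

-67068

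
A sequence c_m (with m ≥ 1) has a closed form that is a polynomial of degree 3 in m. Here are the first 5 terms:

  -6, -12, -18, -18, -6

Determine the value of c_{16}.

1st diffs: -6, -6, 0, 12.
2nd diffs: 0, 6, 12.
3rd diffs: 6, 6 (constant).
Newton forward-difference form: c_m = -6 + (-6)·C(m-1,1) + 6·C(m-1,3).
At m = 16: m-1 = 15, so c_{16} = -6 - 90 + 2730 = 2634.

2634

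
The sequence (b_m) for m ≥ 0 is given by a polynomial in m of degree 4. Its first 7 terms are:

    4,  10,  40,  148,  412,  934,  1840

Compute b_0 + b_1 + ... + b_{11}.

51462

1st diffs: 6, 30, 108, 264, 522, 906.
2nd diffs: 24, 78, 156, 258, 384.
3rd diffs: 54, 78, 102, 126.
4th diffs: 24, 24, 24 (constant).
Newton forward-difference form: b_m = 4 + 6·C(m,1) + 24·C(m,2) + 54·C(m,3) + 24·C(m,4).
Continuing: …, 3280, 5428, 8482, 12664, …, b_{11} = 18220.
Summing m = 0..11 (12 terms) gives 51462.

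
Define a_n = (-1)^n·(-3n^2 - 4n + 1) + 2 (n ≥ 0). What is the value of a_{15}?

(-1)^15 = -1; -3n^2 - 4n + 1 at n=15 is -734; so a_{15} = 736.

736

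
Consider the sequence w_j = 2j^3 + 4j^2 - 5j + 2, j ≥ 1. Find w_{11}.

w_{11} = 2·11^3 + 4·11^2 - 5·11 + 2 = 3093.

3093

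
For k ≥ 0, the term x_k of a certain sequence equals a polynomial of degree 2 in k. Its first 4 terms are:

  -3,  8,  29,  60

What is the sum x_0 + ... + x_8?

1209

1st diffs: 11, 21, 31.
2nd diffs: 10, 10 (constant).
Newton forward-difference form: x_k = -3 + 11·C(k,1) + 10·C(k,2).
Continuing: …, 101, 152, 213, 284, …, x_8 = 365.
Summing k = 0..8 (9 terms) gives 1209.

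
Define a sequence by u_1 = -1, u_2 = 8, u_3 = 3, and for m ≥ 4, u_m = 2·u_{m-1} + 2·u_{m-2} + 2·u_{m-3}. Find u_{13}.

311984

Iterate the recurrence:
u_4 = 20, u_5 = 62, u_6 = 170, u_7 = 504, u_8 = 1472, u_9 = 4292, u_{10} = 12536, u_{11} = 36600, u_{12} = 106856, u_{13} = 311984.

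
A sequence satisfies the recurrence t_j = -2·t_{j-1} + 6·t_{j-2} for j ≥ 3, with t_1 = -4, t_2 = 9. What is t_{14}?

Step forward from the initial values:
t_3 = -42;  t_4 = 138;  t_5 = -528;  …;  t_{11} = -1221792;  t_{12} = 4453536;  t_{13} = -16237824;  t_{14} = 59196864.

59196864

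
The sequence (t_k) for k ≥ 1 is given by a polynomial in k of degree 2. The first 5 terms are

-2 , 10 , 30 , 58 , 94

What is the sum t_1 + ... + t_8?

1st diffs: 12, 20, 28, 36.
2nd diffs: 8, 8, 8 (constant).
Newton forward-difference form: t_k = -2 + 12·C(k-1,1) + 8·C(k-1,2).
Continuing: 138, 190, 250.
Summing k = 1..8 (8 terms) gives 768.

768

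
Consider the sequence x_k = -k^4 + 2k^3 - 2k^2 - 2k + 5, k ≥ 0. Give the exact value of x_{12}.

x_{12} = -1·12^4 + 2·12^3 - 2·12^2 - 2·12 + 5 = -17587.

-17587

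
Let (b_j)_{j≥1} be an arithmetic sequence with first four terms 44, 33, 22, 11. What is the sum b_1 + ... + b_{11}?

-121

Common difference d = -11.
b_j = 44 + (j - 1)·(-11).
b_{11} = -66; S = 11·(44 + (-66))/2 = -121.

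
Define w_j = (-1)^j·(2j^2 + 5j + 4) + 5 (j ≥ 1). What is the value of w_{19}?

-816

(-1)^19 = -1; 2j^2 + 5j + 4 at j=19 is 821; so w_{19} = -816.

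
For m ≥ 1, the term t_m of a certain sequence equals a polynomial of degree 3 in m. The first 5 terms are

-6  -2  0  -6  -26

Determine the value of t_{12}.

1st diffs: 4, 2, -6, -20.
2nd diffs: -2, -8, -14.
3rd diffs: -6, -6 (constant).
Newton forward-difference form: t_m = -6 + 4·C(m-1,1) + (-2)·C(m-1,2) + (-6)·C(m-1,3).
At m = 12: m-1 = 11, so t_{12} = -6 + 44 - 110 - 990 = -1062.

-1062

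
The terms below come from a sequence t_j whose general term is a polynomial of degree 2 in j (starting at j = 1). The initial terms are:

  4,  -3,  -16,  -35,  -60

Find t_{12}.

1st diffs: -7, -13, -19, -25.
2nd diffs: -6, -6, -6 (constant).
Newton forward-difference form: t_j = 4 + (-7)·C(j-1,1) + (-6)·C(j-1,2).
At j = 12: j-1 = 11, so t_{12} = 4 - 77 - 330 = -403.

-403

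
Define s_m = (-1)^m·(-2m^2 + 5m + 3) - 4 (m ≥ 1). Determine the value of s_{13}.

(-1)^13 = -1; -2m^2 + 5m + 3 at m=13 is -270; so s_{13} = 266.

266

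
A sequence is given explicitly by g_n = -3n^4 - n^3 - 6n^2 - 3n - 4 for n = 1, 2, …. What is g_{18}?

-322762

g_{18} = -3·18^4 - 1·18^3 - 6·18^2 - 3·18 - 4 = -322762.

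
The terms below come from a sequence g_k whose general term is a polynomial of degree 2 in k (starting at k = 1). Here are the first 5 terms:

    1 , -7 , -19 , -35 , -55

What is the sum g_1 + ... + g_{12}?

1st diffs: -8, -12, -16, -20.
2nd diffs: -4, -4, -4 (constant).
Newton forward-difference form: g_k = 1 + (-8)·C(k-1,1) + (-4)·C(k-1,2).
Continuing: …, -79, -107, -139, -175, …, g_{12} = -307.
Summing k = 1..12 (12 terms) gives -1396.

-1396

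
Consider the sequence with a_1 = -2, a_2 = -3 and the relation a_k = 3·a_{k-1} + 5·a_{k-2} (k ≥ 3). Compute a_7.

-5434

Compute successive terms:
a_3 = -19;  a_4 = -72;  a_5 = -311;  a_6 = -1293;  a_7 = -5434.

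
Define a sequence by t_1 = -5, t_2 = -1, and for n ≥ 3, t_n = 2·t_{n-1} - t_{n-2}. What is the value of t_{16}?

Step forward from the initial values:
t_3 = 3  t_4 = 7  t_5 = 11  …  t_{13} = 43  t_{14} = 47  t_{15} = 51  t_{16} = 55.
(Characteristic roots are 1 and 1.)

55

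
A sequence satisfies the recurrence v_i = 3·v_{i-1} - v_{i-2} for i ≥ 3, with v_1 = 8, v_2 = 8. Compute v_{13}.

v_3 = 16  v_4 = 40  v_5 = 104  …  v_{10} = 12776  v_{11} = 33448  v_{12} = 87568  v_{13} = 229256.

229256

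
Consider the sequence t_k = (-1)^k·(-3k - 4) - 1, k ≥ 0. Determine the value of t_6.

(-1)^6 = 1; -3k - 4 at k=6 is -22; so t_6 = -23.

-23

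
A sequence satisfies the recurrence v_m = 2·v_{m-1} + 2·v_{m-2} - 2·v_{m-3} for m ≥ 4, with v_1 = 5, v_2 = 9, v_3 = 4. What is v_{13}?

Step forward from the initial values:
v_4 = 16  v_5 = 22  v_6 = 68  v_7 = 148  v_8 = 388  v_9 = 936  v_{10} = 2352  v_{11} = 5800  v_{12} = 14432  v_{13} = 35760.

35760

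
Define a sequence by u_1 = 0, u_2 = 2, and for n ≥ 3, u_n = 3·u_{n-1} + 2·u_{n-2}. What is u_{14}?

7196438

Iterate the recurrence:
u_3 = 6; u_4 = 22; u_5 = 78; …; u_{11} = 159294; u_{12} = 567334; u_{13} = 2020590; u_{14} = 7196438.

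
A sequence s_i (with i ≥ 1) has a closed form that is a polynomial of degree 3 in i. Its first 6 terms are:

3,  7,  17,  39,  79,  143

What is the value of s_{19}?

1st diffs: 4, 10, 22, 40, 64.
2nd diffs: 6, 12, 18, 24.
3rd diffs: 6, 6, 6 (constant).
So s_i = i^3 - 3i^2 + 6i - 1.
Evaluating at i = 19 gives s_{19} = 5889.

5889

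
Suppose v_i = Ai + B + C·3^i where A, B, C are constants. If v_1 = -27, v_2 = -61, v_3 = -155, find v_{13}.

-7971675

Write the equations: A + B + 3C = -27; 2A + B + 9C = -61; 3A + B + 27C = -155.
Subtracting the first from the second: A + 6C = -34.
Subtracting the second from the third: A + 18C = -94.
Solving: C = -5, A = -4, then B = -8.
Therefore v_{13} = -52 + (-8) + (-5)·1594323 = -7971675.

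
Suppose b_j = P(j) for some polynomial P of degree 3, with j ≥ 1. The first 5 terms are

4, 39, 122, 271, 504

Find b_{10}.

1st diffs: 35, 83, 149, 233.
2nd diffs: 48, 66, 84.
3rd diffs: 18, 18 (constant).
So b_j = 3j^3 + 6j^2 - 4j - 1.
Evaluating at j = 10 gives b_{10} = 3559.

3559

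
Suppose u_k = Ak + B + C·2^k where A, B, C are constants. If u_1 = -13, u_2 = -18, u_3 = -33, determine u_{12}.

At k = 1, 2, 3: A + B + 2C = -13; 2A + B + 4C = -18; 3A + B + 8C = -33.
Subtracting the first from the second: A + 2C = -5.
Subtracting the second from the third: A + 4C = -15.
Solving: C = -5, A = 5, then B = -8.
Therefore u_{12} = 60 + (-8) + (-5)·4096 = -20428.

-20428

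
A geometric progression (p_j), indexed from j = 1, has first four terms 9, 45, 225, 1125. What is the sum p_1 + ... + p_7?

Common ratio r = 5.
p_j = 9·5^(j-1).
S = 9·(5^7 - 1)/(5 - 1) = 9·(78125 - 1)/(4) = 175779.

175779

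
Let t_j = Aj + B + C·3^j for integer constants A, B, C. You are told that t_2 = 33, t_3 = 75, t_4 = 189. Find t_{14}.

9566025

Plug in j = 2, 3, 4: 2A + B + 9C = 33; 3A + B + 27C = 75; 4A + B + 81C = 189.
Subtracting the first from the second: A + 18C = 42.
Subtracting the second from the third: A + 54C = 114.
Solving: C = 2, A = 6, then B = 3.
Hence t_{14} = 6·14 + 3 + 2·4782969 = 9566025.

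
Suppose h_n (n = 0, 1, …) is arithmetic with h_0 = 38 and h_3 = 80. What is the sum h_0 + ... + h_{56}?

Common difference d = (80 - 38) / (3 - 0) = 14.
h_n = 38 + (n - 0)·14.
h_{56} = 822; S = 57·(38 + 822)/2 = 24510.

24510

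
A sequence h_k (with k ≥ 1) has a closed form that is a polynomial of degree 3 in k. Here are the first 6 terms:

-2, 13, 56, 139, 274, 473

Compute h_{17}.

1st diffs: 15, 43, 83, 135, 199.
2nd diffs: 28, 40, 52, 64.
3rd diffs: 12, 12, 12 (constant).
So h_k = 2k^3 + 2k^2 - 5k - 1.
Evaluating at k = 17 gives h_{17} = 10318.

10318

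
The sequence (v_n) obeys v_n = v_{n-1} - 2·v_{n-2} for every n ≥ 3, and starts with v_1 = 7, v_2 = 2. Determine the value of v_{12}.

Compute successive terms:
v_3 = -12, v_4 = -16, v_5 = 8, v_6 = 40, v_7 = 24, v_8 = -56, v_9 = -104, v_{10} = 8, v_{11} = 216, v_{12} = 200.

200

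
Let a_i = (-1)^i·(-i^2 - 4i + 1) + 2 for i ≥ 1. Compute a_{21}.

(-1)^21 = -1; -i^2 - 4i + 1 at i=21 is -524; so a_{21} = 526.

526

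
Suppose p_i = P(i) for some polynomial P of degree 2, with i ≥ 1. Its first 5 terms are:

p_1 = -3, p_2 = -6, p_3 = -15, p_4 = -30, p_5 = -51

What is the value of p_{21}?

1st diffs: -3, -9, -15, -21.
2nd diffs: -6, -6, -6 (constant).
So p_i = -3i^2 + 6i - 6.
Evaluating at i = 21 gives p_{21} = -1203.

-1203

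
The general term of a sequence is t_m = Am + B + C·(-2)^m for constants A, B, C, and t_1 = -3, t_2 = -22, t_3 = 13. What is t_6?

-206

Write the equations: A + B - 2C = -3; 2A + B + 4C = -22; 3A + B - 8C = 13.
Subtracting the first from the second: A + 6C = -19.
Subtracting the second from the third: A - 12C = 35.
Solving: C = -3, A = -1, then B = -8.
So t_m = -1·m + (-8) + (-3)·(-2)^m; at m=6 this is -206.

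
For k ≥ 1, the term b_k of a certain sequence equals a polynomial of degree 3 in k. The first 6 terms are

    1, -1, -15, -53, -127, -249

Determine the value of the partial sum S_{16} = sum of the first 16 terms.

1st diffs: -2, -14, -38, -74, -122.
2nd diffs: -12, -24, -36, -48.
3rd diffs: -12, -12, -12 (constant).
Newton forward-difference form: b_k = 1 + (-2)·C(k-1,1) + (-12)·C(k-1,2) + (-12)·C(k-1,3).
Continuing: …, -431, -685, -1023, -1457, …, b_{16} = -6749.
Summing k = 1..16 (16 terms) gives -28784.

-28784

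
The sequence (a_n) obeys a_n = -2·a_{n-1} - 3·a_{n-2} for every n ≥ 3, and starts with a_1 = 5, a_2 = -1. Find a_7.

Iterate the recurrence:
a_3 = -13, a_4 = 29, a_5 = -19, a_6 = -49, a_7 = 155.

155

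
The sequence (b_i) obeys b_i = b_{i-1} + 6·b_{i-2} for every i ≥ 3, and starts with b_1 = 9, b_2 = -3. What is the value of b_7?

2571

Compute successive terms:
b_3 = 51; b_4 = 33; b_5 = 339; b_6 = 537; b_7 = 2571.
(Characteristic roots are 3 and -2.)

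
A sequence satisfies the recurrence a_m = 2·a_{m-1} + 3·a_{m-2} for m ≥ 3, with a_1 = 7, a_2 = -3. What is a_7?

735

Step forward from the initial values:
a_3 = 15; a_4 = 21; a_5 = 87; a_6 = 237; a_7 = 735.
(Characteristic roots are 3 and -1.)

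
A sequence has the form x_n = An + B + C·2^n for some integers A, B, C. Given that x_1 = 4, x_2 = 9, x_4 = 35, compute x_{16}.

131087

Write the equations: A + B + 2C = 4; 2A + B + 4C = 9; 4A + B + 16C = 35.
Subtracting the first from the second: A + 2C = 5.
Subtracting the second from the third: 2A + 12C = 26.
Solving: C = 2, A = 1, then B = -1.
So x_n = 1·n + (-1) + 2·2^n; at n=16 this is 131087.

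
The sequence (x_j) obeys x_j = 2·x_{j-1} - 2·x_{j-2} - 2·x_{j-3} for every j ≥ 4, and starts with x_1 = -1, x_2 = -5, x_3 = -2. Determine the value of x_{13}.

4496

Applying the relation repeatedly:
x_4 = 8; x_5 = 30; x_6 = 48; x_7 = 20; x_8 = -116; x_9 = -368; x_{10} = -544; x_{11} = -120; x_{12} = 1584; x_{13} = 4496.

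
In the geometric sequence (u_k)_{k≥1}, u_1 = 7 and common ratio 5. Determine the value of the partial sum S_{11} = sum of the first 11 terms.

85449217

u_k = 7·5^(k-1).
S = 7·(5^11 - 1)/(5 - 1) = 7·(48828125 - 1)/(4) = 85449217.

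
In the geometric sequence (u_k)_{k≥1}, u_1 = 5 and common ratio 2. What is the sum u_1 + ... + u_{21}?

10485755

u_k = 5·2^(k-1).
S = 5·(2^21 - 1)/(2 - 1) = 5·(2097152 - 1)/(1) = 10485755.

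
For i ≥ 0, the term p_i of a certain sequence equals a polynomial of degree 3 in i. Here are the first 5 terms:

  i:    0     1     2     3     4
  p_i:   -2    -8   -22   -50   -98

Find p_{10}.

-1142

1st diffs: -6, -14, -28, -48.
2nd diffs: -8, -14, -20.
3rd diffs: -6, -6 (constant).
Newton forward-difference form: p_i = -2 + (-6)·C(i,1) + (-8)·C(i,2) + (-6)·C(i,3).
At i = 10: i = 10, so p_{10} = -2 - 60 - 360 - 720 = -1142.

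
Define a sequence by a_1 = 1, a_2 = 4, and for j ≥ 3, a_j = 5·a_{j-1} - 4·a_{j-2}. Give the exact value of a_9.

65536

Applying the relation repeatedly:
a_3 = 16; a_4 = 64; a_5 = 256; a_6 = 1024; a_7 = 4096; a_8 = 16384; a_9 = 65536.
(Characteristic roots are 4 and 1.)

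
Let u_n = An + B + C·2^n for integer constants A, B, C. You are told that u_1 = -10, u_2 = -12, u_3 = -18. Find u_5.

-62

The three given values yield: A + B + 2C = -10; 2A + B + 4C = -12; 3A + B + 8C = -18.
Subtracting the first from the second: A + 2C = -2.
Subtracting the second from the third: A + 4C = -6.
Solving: C = -2, A = 2, then B = -8.
So u_n = 2·n + (-8) + (-2)·2^n; at n=5 this is -62.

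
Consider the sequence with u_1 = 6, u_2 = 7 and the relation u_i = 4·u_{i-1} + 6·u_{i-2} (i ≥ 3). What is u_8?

215848

Applying the relation repeatedly:
u_3 = 64;  u_4 = 298;  u_5 = 1576;  u_6 = 8092;  u_7 = 41824;  u_8 = 215848.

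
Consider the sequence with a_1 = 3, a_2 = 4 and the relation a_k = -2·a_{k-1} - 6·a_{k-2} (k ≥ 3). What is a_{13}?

-92096

Compute successive terms:
a_3 = -26, a_4 = 28, a_5 = 100, …, a_{10} = -2240, a_{11} = 32608, a_{12} = -51776, a_{13} = -92096.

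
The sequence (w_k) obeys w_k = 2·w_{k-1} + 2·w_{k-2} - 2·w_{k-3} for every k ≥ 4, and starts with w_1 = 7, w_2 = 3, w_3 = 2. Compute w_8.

-196

Step forward from the initial values:
w_4 = -4; w_5 = -10; w_6 = -32; w_7 = -76; w_8 = -196.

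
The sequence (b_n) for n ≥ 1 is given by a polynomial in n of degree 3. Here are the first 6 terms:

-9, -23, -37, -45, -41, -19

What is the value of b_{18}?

1st diffs: -14, -14, -8, 4, 22.
2nd diffs: 0, 6, 12, 18.
3rd diffs: 6, 6, 6 (constant).
So b_n = n^3 - 6n^2 - 3n - 1.
Evaluating at n = 18 gives b_{18} = 3833.

3833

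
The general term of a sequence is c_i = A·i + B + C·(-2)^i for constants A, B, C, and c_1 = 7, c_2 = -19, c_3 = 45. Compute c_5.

At i = 1, 2, 3: A + B - 2C = 7; 2A + B + 4C = -19; 3A + B - 8C = 45.
Subtracting the first from the second: A + 6C = -26.
Subtracting the second from the third: A - 12C = 64.
Solving: C = -5, A = 4, then B = -7.
Hence c_5 = 4·5 + (-7) + (-5)·(-32) = 173.

173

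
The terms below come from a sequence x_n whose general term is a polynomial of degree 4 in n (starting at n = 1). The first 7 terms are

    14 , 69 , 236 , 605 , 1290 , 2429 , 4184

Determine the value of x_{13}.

1st diffs: 55, 167, 369, 685, 1139, 1755.
2nd diffs: 112, 202, 316, 454, 616.
3rd diffs: 90, 114, 138, 162.
4th diffs: 24, 24, 24 (constant).
Newton forward-difference form: x_n = 14 + 55·C(n-1,1) + 112·C(n-1,2) + 90·C(n-1,3) + 24·C(n-1,4).
At n = 13: n-1 = 12, so x_{13} = 14 + 660 + 7392 + 19800 + 11880 = 39746.

39746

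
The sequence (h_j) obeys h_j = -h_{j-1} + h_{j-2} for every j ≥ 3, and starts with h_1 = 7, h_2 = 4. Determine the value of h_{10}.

h_3 = 3;  h_4 = 1;  h_5 = 2;  h_6 = -1;  h_7 = 3;  h_8 = -4;  h_9 = 7;  h_{10} = -11.

-11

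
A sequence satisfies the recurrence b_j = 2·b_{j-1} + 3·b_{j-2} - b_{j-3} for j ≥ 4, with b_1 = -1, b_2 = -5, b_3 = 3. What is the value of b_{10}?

-1715

Iterate the recurrence:
b_4 = -8; b_5 = -2; b_6 = -31; b_7 = -60; b_8 = -211; b_9 = -571; b_{10} = -1715.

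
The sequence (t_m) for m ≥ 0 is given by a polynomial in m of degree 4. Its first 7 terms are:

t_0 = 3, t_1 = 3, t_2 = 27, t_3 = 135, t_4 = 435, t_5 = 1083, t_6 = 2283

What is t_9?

1st diffs: 0, 24, 108, 300, 648, 1200.
2nd diffs: 24, 84, 192, 348, 552.
3rd diffs: 60, 108, 156, 204.
4th diffs: 48, 48, 48 (constant).
So t_m = 2m^4 - 2m^3 + 4m^2 - 4m + 3.
Evaluating at m = 9 gives t_9 = 11955.

11955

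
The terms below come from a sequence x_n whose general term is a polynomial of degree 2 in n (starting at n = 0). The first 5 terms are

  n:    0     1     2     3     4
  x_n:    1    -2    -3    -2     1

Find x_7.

22

1st diffs: -3, -1, 1, 3.
2nd diffs: 2, 2, 2 (constant).
Newton forward-difference form: x_n = 1 + (-3)·C(n,1) + 2·C(n,2).
At n = 7: n = 7, so x_7 = 1 - 21 + 42 = 22.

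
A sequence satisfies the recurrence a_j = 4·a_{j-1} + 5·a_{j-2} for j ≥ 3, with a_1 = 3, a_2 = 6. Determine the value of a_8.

Applying the relation repeatedly:
a_3 = 39  a_4 = 186  a_5 = 939  a_6 = 4686  a_7 = 23439  a_8 = 117186.
(Characteristic roots are 5 and -1.)

117186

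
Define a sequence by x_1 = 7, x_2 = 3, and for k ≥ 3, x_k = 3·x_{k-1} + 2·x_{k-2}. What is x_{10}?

Applying the relation repeatedly:
x_3 = 23;  x_4 = 75;  x_5 = 271;  x_6 = 963;  x_7 = 3431;  x_8 = 12219;  x_9 = 43519;  x_{10} = 154995.

154995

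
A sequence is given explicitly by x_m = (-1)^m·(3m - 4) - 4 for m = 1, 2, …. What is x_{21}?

(-1)^21 = -1; 3m - 4 at m=21 is 59; so x_{21} = -63.

-63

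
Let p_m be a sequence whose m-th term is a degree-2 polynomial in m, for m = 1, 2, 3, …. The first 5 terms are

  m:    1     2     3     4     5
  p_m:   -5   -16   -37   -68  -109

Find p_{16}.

-1220

1st diffs: -11, -21, -31, -41.
2nd diffs: -10, -10, -10 (constant).
Newton forward-difference form: p_m = -5 + (-11)·C(m-1,1) + (-10)·C(m-1,2).
At m = 16: m-1 = 15, so p_{16} = -5 - 165 - 1050 = -1220.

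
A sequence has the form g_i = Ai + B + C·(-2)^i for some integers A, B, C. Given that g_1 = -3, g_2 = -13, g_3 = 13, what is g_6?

The three given values yield: A + B - 2C = -3; 2A + B + 4C = -13; 3A + B - 8C = 13.
Subtracting the first from the second: A + 6C = -10.
Subtracting the second from the third: A - 12C = 26.
Solving: C = -2, A = 2, then B = -9.
Therefore g_6 = 12 + (-9) + (-2)·64 = -125.

-125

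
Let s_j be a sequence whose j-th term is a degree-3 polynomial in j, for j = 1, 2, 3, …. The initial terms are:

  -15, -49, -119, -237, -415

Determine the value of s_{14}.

1st diffs: -34, -70, -118, -178.
2nd diffs: -36, -48, -60.
3rd diffs: -12, -12 (constant).
Newton forward-difference form: s_j = -15 + (-34)·C(j-1,1) + (-36)·C(j-1,2) + (-12)·C(j-1,3).
At j = 14: j-1 = 13, so s_{14} = -15 - 442 - 2808 - 3432 = -6697.

-6697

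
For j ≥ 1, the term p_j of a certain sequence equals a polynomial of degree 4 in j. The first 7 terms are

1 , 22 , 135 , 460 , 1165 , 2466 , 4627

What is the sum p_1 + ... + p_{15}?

1st diffs: 21, 113, 325, 705, 1301, 2161.
2nd diffs: 92, 212, 380, 596, 860.
3rd diffs: 120, 168, 216, 264.
4th diffs: 48, 48, 48 (constant).
So p_j = 2j^4 - 4j^2 + 3j.
Continuing: …, 7960, 12825, 19630, 28831, …, p_{15} = 100395.
Summing j = 1..15 (15 terms) gives 352024.

352024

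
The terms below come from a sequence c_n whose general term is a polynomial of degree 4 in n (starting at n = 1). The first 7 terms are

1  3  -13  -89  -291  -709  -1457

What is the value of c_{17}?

1st diffs: 2, -16, -76, -202, -418, -748.
2nd diffs: -18, -60, -126, -216, -330.
3rd diffs: -42, -66, -90, -114.
4th diffs: -24, -24, -24 (constant).
Newton forward-difference form: c_n = 1 + 2·C(n-1,1) + (-18)·C(n-1,2) + (-42)·C(n-1,3) + (-24)·C(n-1,4).
At n = 17: n-1 = 16, so c_{17} = 1 + 32 - 2160 - 23520 - 43680 = -69327.

-69327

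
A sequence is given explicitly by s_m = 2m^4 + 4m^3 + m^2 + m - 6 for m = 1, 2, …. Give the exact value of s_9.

16122

s_9 = 2·9^4 + 4·9^3 + 1·9^2 + 1·9 - 6 = 16122.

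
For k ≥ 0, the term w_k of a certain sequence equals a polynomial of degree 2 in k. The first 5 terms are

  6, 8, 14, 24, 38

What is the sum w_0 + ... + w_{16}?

1st diffs: 2, 6, 10, 14.
2nd diffs: 4, 4, 4 (constant).
Newton forward-difference form: w_k = 6 + 2·C(k,1) + 4·C(k,2).
Continuing: …, 56, 78, 104, 134, …, w_{16} = 518.
Summing k = 0..16 (17 terms) gives 3094.

3094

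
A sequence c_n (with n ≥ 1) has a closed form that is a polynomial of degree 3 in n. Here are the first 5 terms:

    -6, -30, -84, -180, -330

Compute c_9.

-1710

1st diffs: -24, -54, -96, -150.
2nd diffs: -30, -42, -54.
3rd diffs: -12, -12 (constant).
Newton forward-difference form: c_n = -6 + (-24)·C(n-1,1) + (-30)·C(n-1,2) + (-12)·C(n-1,3).
At n = 9: n-1 = 8, so c_9 = -6 - 192 - 840 - 672 = -1710.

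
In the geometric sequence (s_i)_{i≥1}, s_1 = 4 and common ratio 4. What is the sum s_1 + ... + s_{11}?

5592404

s_i = 4·4^(i-1).
S = 4·(4^11 - 1)/(4 - 1) = 4·(4194304 - 1)/(3) = 5592404.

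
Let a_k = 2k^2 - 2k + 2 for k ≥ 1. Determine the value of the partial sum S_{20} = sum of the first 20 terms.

5360

Over k = 1..20: Σk = 210, Σk² = 2870.
Total = (2)·2870 + (-2)·210 + (2)·20 = 5360.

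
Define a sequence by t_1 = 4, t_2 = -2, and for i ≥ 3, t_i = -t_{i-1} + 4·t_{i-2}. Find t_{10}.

-9386

Step forward from the initial values:
t_3 = 18; t_4 = -26; t_5 = 98; t_6 = -202; t_7 = 594; t_8 = -1402; t_9 = 3778; t_{10} = -9386.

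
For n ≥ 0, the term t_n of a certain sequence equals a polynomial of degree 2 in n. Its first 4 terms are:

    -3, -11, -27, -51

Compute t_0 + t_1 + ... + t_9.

-1350

1st diffs: -8, -16, -24.
2nd diffs: -8, -8 (constant).
Newton forward-difference form: t_n = -3 + (-8)·C(n,1) + (-8)·C(n,2).
Continuing: …, -83, -123, -171, -227, …, t_9 = -363.
Summing n = 0..9 (10 terms) gives -1350.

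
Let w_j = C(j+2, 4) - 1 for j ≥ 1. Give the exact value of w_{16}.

C(18, 4) = 3060, so w_{16} = 3059.

3059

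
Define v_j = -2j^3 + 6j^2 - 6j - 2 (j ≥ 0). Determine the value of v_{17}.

v_{17} = -2·17^3 + 6·17^2 - 6·17 - 2 = -8196.

-8196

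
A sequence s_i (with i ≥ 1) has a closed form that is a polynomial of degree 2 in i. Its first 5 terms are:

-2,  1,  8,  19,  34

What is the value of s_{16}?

463

1st diffs: 3, 7, 11, 15.
2nd diffs: 4, 4, 4 (constant).
So s_i = 2i^2 - 3i - 1.
Evaluating at i = 16 gives s_{16} = 463.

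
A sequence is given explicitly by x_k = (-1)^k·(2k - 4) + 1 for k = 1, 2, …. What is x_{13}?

(-1)^13 = -1; 2k - 4 at k=13 is 22; so x_{13} = -21.

-21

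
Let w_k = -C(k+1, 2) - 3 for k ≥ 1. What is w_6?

-24

C(7, 2) = 21, so w_6 = -24.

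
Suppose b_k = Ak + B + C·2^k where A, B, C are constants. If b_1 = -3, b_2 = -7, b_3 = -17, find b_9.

At k = 1, 2, 3: A + B + 2C = -3; 2A + B + 4C = -7; 3A + B + 8C = -17.
Subtracting the first from the second: A + 2C = -4.
Subtracting the second from the third: A + 4C = -10.
Solving: C = -3, A = 2, then B = 1.
So b_k = 2·k + 1 + (-3)·2^k; at k=9 this is -1517.

-1517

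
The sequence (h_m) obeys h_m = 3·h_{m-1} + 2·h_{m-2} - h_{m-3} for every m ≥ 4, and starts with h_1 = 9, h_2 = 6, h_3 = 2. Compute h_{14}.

Applying the relation repeatedly:
h_4 = 9; h_5 = 25; h_6 = 91; …; h_{11} = 46727; h_{12} = 163119; h_{13} = 569425; h_{14} = 1987786.

1987786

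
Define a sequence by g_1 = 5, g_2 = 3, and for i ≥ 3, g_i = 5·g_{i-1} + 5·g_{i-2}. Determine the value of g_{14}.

g_3 = 40, g_4 = 215, g_5 = 1275, …, g_{11} = 51234375, g_{12} = 299931250, g_{13} = 1755828125, g_{14} = 10278796875.

10278796875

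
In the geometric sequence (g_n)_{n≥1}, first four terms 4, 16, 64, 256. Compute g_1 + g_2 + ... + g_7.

Common ratio r = 4.
g_n = 4·4^(n-1).
S = 4·(4^7 - 1)/(4 - 1) = 4·(16384 - 1)/(3) = 21844.

21844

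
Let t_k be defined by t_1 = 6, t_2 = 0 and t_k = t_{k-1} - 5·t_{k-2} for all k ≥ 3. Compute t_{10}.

8370

Applying the relation repeatedly:
t_3 = -30;  t_4 = -30;  t_5 = 120;  t_6 = 270;  t_7 = -330;  t_8 = -1680;  t_9 = -30;  t_{10} = 8370.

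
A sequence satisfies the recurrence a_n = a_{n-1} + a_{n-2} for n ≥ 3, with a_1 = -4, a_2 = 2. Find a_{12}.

Applying the relation repeatedly:
a_3 = -2;  a_4 = 0;  a_5 = -2;  a_6 = -2;  a_7 = -4;  a_8 = -6;  a_9 = -10;  a_{10} = -16;  a_{11} = -26;  a_{12} = -42.

-42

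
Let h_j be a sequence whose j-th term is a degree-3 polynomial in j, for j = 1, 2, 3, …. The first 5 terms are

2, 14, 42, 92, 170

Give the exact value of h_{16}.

1st diffs: 12, 28, 50, 78.
2nd diffs: 16, 22, 28.
3rd diffs: 6, 6 (constant).
Newton forward-difference form: h_j = 2 + 12·C(j-1,1) + 16·C(j-1,2) + 6·C(j-1,3).
At j = 16: j-1 = 15, so h_{16} = 2 + 180 + 1680 + 2730 = 4592.

4592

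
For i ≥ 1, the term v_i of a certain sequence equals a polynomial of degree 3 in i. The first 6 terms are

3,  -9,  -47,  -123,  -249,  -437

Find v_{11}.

1st diffs: -12, -38, -76, -126, -188.
2nd diffs: -26, -38, -50, -62.
3rd diffs: -12, -12, -12 (constant).
Newton forward-difference form: v_i = 3 + (-12)·C(i-1,1) + (-26)·C(i-1,2) + (-12)·C(i-1,3).
At i = 11: i-1 = 10, so v_{11} = 3 - 120 - 1170 - 1440 = -2727.

-2727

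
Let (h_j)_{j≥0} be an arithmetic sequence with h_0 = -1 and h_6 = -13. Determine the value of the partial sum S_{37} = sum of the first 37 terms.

-1369

Common difference d = (-13 - (-1)) / (6 - 0) = -2.
h_j = -1 + (j - 0)·(-2).
h_{36} = -73; S = 37·(-1 + (-73))/2 = -1369.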